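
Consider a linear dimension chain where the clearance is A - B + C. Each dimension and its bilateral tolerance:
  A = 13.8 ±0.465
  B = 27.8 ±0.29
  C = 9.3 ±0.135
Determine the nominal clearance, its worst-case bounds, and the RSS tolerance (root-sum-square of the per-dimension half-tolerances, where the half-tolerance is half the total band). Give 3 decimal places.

Stack each dimension's contribution:
  +A: nom +13.800 → Σnom=13.800; wc +0.465/-0.465 → slack +0.465/-0.465; half-tol=0.465, Σhalf²=0.216225
  -B: nom -27.800 → Σnom=-14.000; wc +0.290/-0.290 → slack +0.755/-0.755; half-tol=0.290, Σhalf²=0.300325
  +C: nom +9.300 → Σnom=-4.700; wc +0.135/-0.135 → slack +0.890/-0.890; half-tol=0.135, Σhalf²=0.318550
Nominal = -4.700. Worst-case = [-4.700 - 0.890, -4.700 + 0.890] = [-5.590, -3.810]. RSS = √0.318550 = 0.564.

nominal=-4.700 wc=[-5.590,-3.810] rss=0.564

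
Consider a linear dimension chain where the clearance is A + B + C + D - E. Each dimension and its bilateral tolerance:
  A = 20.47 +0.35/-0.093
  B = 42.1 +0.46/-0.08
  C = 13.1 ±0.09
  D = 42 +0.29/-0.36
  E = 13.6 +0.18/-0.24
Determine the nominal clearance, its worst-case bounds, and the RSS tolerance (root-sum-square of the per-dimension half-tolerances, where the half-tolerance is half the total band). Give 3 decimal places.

nominal=104.070 wc=[103.267,105.500] rss=0.529

Stack each dimension's contribution:
  +A: nom +20.470 → Σnom=20.470; wc +0.350/-0.093 → slack +0.350/-0.093; half-tol=0.221, Σhalf²=0.049062
  +B: nom +42.100 → Σnom=62.570; wc +0.460/-0.080 → slack +0.810/-0.173; half-tol=0.270, Σhalf²=0.121962
  +C: nom +13.100 → Σnom=75.670; wc +0.090/-0.090 → slack +0.900/-0.263; half-tol=0.090, Σhalf²=0.130062
  +D: nom +42.000 → Σnom=117.670; wc +0.290/-0.360 → slack +1.190/-0.623; half-tol=0.325, Σhalf²=0.235687
  -E: nom -13.600 → Σnom=104.070; wc +0.240/-0.180 → slack +1.430/-0.803; half-tol=0.210, Σhalf²=0.279787
Nominal = 104.070. Worst-case = [104.070 - 0.803, 104.070 + 1.430] = [103.267, 105.500]. RSS = √0.279787 = 0.529.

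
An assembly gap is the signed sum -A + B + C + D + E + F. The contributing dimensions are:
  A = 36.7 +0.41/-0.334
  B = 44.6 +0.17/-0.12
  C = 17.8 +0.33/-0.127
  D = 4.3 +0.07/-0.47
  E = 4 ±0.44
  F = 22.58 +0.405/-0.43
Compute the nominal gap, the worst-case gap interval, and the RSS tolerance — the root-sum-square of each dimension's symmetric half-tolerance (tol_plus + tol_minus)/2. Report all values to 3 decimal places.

Stack each dimension's contribution:
  -A: nom -36.700 → Σnom=-36.700; wc +0.334/-0.410 → slack +0.334/-0.410; half-tol=0.372, Σhalf²=0.138384
  +B: nom +44.600 → Σnom=7.900; wc +0.170/-0.120 → slack +0.504/-0.530; half-tol=0.145, Σhalf²=0.159409
  +C: nom +17.800 → Σnom=25.700; wc +0.330/-0.127 → slack +0.834/-0.657; half-tol=0.229, Σhalf²=0.211621
  +D: nom +4.300 → Σnom=30.000; wc +0.070/-0.470 → slack +0.904/-1.127; half-tol=0.270, Σhalf²=0.284521
  +E: nom +4.000 → Σnom=34.000; wc +0.440/-0.440 → slack +1.344/-1.567; half-tol=0.440, Σhalf²=0.478121
  +F: nom +22.580 → Σnom=56.580; wc +0.405/-0.430 → slack +1.749/-1.997; half-tol=0.417, Σhalf²=0.652428
Nominal = 56.580. Worst-case = [56.580 - 1.997, 56.580 + 1.749] = [54.583, 58.329]. RSS = √0.652428 = 0.808.

nominal=56.580 wc=[54.583,58.329] rss=0.808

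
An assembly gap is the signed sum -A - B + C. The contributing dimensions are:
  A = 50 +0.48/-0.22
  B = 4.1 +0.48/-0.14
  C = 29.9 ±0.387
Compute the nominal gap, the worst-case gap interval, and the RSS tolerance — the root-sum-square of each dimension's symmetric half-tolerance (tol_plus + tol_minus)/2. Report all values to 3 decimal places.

Stack each dimension's contribution:
  -A: nom -50.000 → Σnom=-50.000; wc +0.220/-0.480 → slack +0.220/-0.480; half-tol=0.350, Σhalf²=0.122500
  -B: nom -4.100 → Σnom=-54.100; wc +0.140/-0.480 → slack +0.360/-0.960; half-tol=0.310, Σhalf²=0.218600
  +C: nom +29.900 → Σnom=-24.200; wc +0.387/-0.387 → slack +0.747/-1.347; half-tol=0.387, Σhalf²=0.368369
Nominal = -24.200. Worst-case = [-24.200 - 1.347, -24.200 + 0.747] = [-25.547, -23.453]. RSS = √0.368369 = 0.607.

nominal=-24.200 wc=[-25.547,-23.453] rss=0.607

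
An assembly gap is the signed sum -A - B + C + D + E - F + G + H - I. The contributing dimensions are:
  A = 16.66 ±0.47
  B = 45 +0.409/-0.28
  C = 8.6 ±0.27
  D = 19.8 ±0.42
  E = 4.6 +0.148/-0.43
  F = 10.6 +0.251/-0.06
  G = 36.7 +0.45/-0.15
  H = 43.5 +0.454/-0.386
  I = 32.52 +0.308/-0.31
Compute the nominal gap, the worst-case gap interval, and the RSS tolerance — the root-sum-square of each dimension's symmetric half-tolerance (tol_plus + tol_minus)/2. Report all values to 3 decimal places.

nominal=8.420 wc=[5.326,11.282] rss=1.029

Stack each dimension's contribution:
  -A: nom -16.660 → Σnom=-16.660; wc +0.470/-0.470 → slack +0.470/-0.470; half-tol=0.470, Σhalf²=0.220900
  -B: nom -45.000 → Σnom=-61.660; wc +0.280/-0.409 → slack +0.750/-0.879; half-tol=0.345, Σhalf²=0.339580
  +C: nom +8.600 → Σnom=-53.060; wc +0.270/-0.270 → slack +1.020/-1.149; half-tol=0.270, Σhalf²=0.412480
  +D: nom +19.800 → Σnom=-33.260; wc +0.420/-0.420 → slack +1.440/-1.569; half-tol=0.420, Σhalf²=0.588880
  +E: nom +4.600 → Σnom=-28.660; wc +0.148/-0.430 → slack +1.588/-1.999; half-tol=0.289, Σhalf²=0.672401
  -F: nom -10.600 → Σnom=-39.260; wc +0.060/-0.251 → slack +1.648/-2.250; half-tol=0.155, Σhalf²=0.696581
  +G: nom +36.700 → Σnom=-2.560; wc +0.450/-0.150 → slack +2.098/-2.400; half-tol=0.300, Σhalf²=0.786581
  +H: nom +43.500 → Σnom=40.940; wc +0.454/-0.386 → slack +2.552/-2.786; half-tol=0.420, Σhalf²=0.962981
  -I: nom -32.520 → Σnom=8.420; wc +0.310/-0.308 → slack +2.862/-3.094; half-tol=0.309, Σhalf²=1.058462
Nominal = 8.420. Worst-case = [8.420 - 3.094, 8.420 + 2.862] = [5.326, 11.282]. RSS = √1.058462 = 1.029.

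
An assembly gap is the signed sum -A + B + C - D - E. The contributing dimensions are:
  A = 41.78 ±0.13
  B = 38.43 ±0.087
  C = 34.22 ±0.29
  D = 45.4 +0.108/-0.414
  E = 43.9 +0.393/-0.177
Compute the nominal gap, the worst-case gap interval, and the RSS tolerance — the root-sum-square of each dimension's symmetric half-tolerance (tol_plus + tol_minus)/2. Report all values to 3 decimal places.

nominal=-58.430 wc=[-59.438,-57.332] rss=0.508

Stack each dimension's contribution:
  -A: nom -41.780 → Σnom=-41.780; wc +0.130/-0.130 → slack +0.130/-0.130; half-tol=0.130, Σhalf²=0.016900
  +B: nom +38.430 → Σnom=-3.350; wc +0.087/-0.087 → slack +0.217/-0.217; half-tol=0.087, Σhalf²=0.024469
  +C: nom +34.220 → Σnom=30.870; wc +0.290/-0.290 → slack +0.507/-0.507; half-tol=0.290, Σhalf²=0.108569
  -D: nom -45.400 → Σnom=-14.530; wc +0.414/-0.108 → slack +0.921/-0.615; half-tol=0.261, Σhalf²=0.176690
  -E: nom -43.900 → Σnom=-58.430; wc +0.177/-0.393 → slack +1.098/-1.008; half-tol=0.285, Σhalf²=0.257915
Nominal = -58.430. Worst-case = [-58.430 - 1.008, -58.430 + 1.098] = [-59.438, -57.332]. RSS = √0.257915 = 0.508.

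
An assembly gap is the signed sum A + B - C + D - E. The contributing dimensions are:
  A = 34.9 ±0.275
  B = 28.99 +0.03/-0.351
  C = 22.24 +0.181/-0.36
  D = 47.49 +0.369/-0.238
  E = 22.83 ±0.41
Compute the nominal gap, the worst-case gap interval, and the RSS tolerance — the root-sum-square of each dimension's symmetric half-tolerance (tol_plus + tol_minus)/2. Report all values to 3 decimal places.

nominal=66.310 wc=[64.855,67.754] rss=0.667

Stack each dimension's contribution:
  +A: nom +34.900 → Σnom=34.900; wc +0.275/-0.275 → slack +0.275/-0.275; half-tol=0.275, Σhalf²=0.075625
  +B: nom +28.990 → Σnom=63.890; wc +0.030/-0.351 → slack +0.305/-0.626; half-tol=0.191, Σhalf²=0.111915
  -C: nom -22.240 → Σnom=41.650; wc +0.360/-0.181 → slack +0.665/-0.807; half-tol=0.270, Σhalf²=0.185086
  +D: nom +47.490 → Σnom=89.140; wc +0.369/-0.238 → slack +1.034/-1.045; half-tol=0.303, Σhalf²=0.277198
  -E: nom -22.830 → Σnom=66.310; wc +0.410/-0.410 → slack +1.444/-1.455; half-tol=0.410, Σhalf²=0.445298
Nominal = 66.310. Worst-case = [66.310 - 1.455, 66.310 + 1.444] = [64.855, 67.754]. RSS = √0.445298 = 0.667.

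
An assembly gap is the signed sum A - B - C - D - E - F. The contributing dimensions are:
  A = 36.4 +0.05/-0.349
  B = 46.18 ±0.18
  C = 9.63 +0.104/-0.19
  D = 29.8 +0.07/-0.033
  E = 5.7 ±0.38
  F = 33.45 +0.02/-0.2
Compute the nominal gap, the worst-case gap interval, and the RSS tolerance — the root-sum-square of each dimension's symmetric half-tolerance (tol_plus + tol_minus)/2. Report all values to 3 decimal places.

nominal=-88.360 wc=[-89.463,-87.327] rss=0.503

Stack each dimension's contribution:
  +A: nom +36.400 → Σnom=36.400; wc +0.050/-0.349 → slack +0.050/-0.349; half-tol=0.199, Σhalf²=0.039800
  -B: nom -46.180 → Σnom=-9.780; wc +0.180/-0.180 → slack +0.230/-0.529; half-tol=0.180, Σhalf²=0.072200
  -C: nom -9.630 → Σnom=-19.410; wc +0.190/-0.104 → slack +0.420/-0.633; half-tol=0.147, Σhalf²=0.093809
  -D: nom -29.800 → Σnom=-49.210; wc +0.033/-0.070 → slack +0.453/-0.703; half-tol=0.052, Σhalf²=0.096461
  -E: nom -5.700 → Σnom=-54.910; wc +0.380/-0.380 → slack +0.833/-1.083; half-tol=0.380, Σhalf²=0.240861
  -F: nom -33.450 → Σnom=-88.360; wc +0.200/-0.020 → slack +1.033/-1.103; half-tol=0.110, Σhalf²=0.252961
Nominal = -88.360. Worst-case = [-88.360 - 1.103, -88.360 + 1.033] = [-89.463, -87.327]. RSS = √0.252961 = 0.503.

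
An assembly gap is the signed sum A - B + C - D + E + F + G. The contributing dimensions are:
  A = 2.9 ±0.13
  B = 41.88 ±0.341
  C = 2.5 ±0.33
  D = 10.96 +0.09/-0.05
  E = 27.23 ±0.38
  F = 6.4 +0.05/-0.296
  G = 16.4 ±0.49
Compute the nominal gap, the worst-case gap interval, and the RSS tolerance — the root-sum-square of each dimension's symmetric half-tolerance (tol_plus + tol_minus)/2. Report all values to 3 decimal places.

Stack each dimension's contribution:
  +A: nom +2.900 → Σnom=2.900; wc +0.130/-0.130 → slack +0.130/-0.130; half-tol=0.130, Σhalf²=0.016900
  -B: nom -41.880 → Σnom=-38.980; wc +0.341/-0.341 → slack +0.471/-0.471; half-tol=0.341, Σhalf²=0.133181
  +C: nom +2.500 → Σnom=-36.480; wc +0.330/-0.330 → slack +0.801/-0.801; half-tol=0.330, Σhalf²=0.242081
  -D: nom -10.960 → Σnom=-47.440; wc +0.050/-0.090 → slack +0.851/-0.891; half-tol=0.070, Σhalf²=0.246981
  +E: nom +27.230 → Σnom=-20.210; wc +0.380/-0.380 → slack +1.231/-1.271; half-tol=0.380, Σhalf²=0.391381
  +F: nom +6.400 → Σnom=-13.810; wc +0.050/-0.296 → slack +1.281/-1.567; half-tol=0.173, Σhalf²=0.421310
  +G: nom +16.400 → Σnom=2.590; wc +0.490/-0.490 → slack +1.771/-2.057; half-tol=0.490, Σhalf²=0.661410
Nominal = 2.590. Worst-case = [2.590 - 2.057, 2.590 + 1.771] = [0.533, 4.361]. RSS = √0.661410 = 0.813.

nominal=2.590 wc=[0.533,4.361] rss=0.813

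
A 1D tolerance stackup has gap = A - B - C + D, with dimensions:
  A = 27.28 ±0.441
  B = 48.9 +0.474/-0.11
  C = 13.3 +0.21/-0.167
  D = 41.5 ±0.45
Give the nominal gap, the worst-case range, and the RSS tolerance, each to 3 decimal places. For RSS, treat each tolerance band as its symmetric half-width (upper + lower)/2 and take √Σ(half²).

nominal=6.580 wc=[5.005,7.748] rss=0.720

Stack each dimension's contribution:
  +A: nom +27.280 → Σnom=27.280; wc +0.441/-0.441 → slack +0.441/-0.441; half-tol=0.441, Σhalf²=0.194481
  -B: nom -48.900 → Σnom=-21.620; wc +0.110/-0.474 → slack +0.551/-0.915; half-tol=0.292, Σhalf²=0.279745
  -C: nom -13.300 → Σnom=-34.920; wc +0.167/-0.210 → slack +0.718/-1.125; half-tol=0.189, Σhalf²=0.315277
  +D: nom +41.500 → Σnom=6.580; wc +0.450/-0.450 → slack +1.168/-1.575; half-tol=0.450, Σhalf²=0.517777
Nominal = 6.580. Worst-case = [6.580 - 1.575, 6.580 + 1.168] = [5.005, 7.748]. RSS = √0.517777 = 0.720.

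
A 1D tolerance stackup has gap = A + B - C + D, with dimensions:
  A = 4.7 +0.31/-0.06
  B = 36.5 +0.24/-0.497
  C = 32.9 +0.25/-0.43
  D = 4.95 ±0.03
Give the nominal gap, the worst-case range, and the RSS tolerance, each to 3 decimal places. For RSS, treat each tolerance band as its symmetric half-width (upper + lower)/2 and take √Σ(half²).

nominal=13.250 wc=[12.413,14.260] rss=0.535

Stack each dimension's contribution:
  +A: nom +4.700 → Σnom=4.700; wc +0.310/-0.060 → slack +0.310/-0.060; half-tol=0.185, Σhalf²=0.034225
  +B: nom +36.500 → Σnom=41.200; wc +0.240/-0.497 → slack +0.550/-0.557; half-tol=0.368, Σhalf²=0.170017
  -C: nom -32.900 → Σnom=8.300; wc +0.430/-0.250 → slack +0.980/-0.807; half-tol=0.340, Σhalf²=0.285617
  +D: nom +4.950 → Σnom=13.250; wc +0.030/-0.030 → slack +1.010/-0.837; half-tol=0.030, Σhalf²=0.286517
Nominal = 13.250. Worst-case = [13.250 - 0.837, 13.250 + 1.010] = [12.413, 14.260]. RSS = √0.286517 = 0.535.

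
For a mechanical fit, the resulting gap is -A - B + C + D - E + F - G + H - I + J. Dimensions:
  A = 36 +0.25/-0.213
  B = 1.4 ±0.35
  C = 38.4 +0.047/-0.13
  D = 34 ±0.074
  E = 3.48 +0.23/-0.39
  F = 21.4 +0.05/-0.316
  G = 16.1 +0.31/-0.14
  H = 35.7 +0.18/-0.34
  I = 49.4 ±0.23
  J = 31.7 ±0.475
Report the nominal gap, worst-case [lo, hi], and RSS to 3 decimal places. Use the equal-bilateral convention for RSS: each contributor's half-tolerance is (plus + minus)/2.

nominal=54.820 wc=[52.115,56.969] rss=0.846

Stack each dimension's contribution:
  -A: nom -36.000 → Σnom=-36.000; wc +0.213/-0.250 → slack +0.213/-0.250; half-tol=0.231, Σhalf²=0.053592
  -B: nom -1.400 → Σnom=-37.400; wc +0.350/-0.350 → slack +0.563/-0.600; half-tol=0.350, Σhalf²=0.176092
  +C: nom +38.400 → Σnom=1.000; wc +0.047/-0.130 → slack +0.610/-0.730; half-tol=0.088, Σhalf²=0.183924
  +D: nom +34.000 → Σnom=35.000; wc +0.074/-0.074 → slack +0.684/-0.804; half-tol=0.074, Σhalf²=0.189400
  -E: nom -3.480 → Σnom=31.520; wc +0.390/-0.230 → slack +1.074/-1.034; half-tol=0.310, Σhalf²=0.285500
  +F: nom +21.400 → Σnom=52.920; wc +0.050/-0.316 → slack +1.124/-1.350; half-tol=0.183, Σhalf²=0.318989
  -G: nom -16.100 → Σnom=36.820; wc +0.140/-0.310 → slack +1.264/-1.660; half-tol=0.225, Σhalf²=0.369614
  +H: nom +35.700 → Σnom=72.520; wc +0.180/-0.340 → slack +1.444/-2.000; half-tol=0.260, Σhalf²=0.437214
  -I: nom -49.400 → Σnom=23.120; wc +0.230/-0.230 → slack +1.674/-2.230; half-tol=0.230, Σhalf²=0.490114
  +J: nom +31.700 → Σnom=54.820; wc +0.475/-0.475 → slack +2.149/-2.705; half-tol=0.475, Σhalf²=0.715739
Nominal = 54.820. Worst-case = [54.820 - 2.705, 54.820 + 2.149] = [52.115, 56.969]. RSS = √0.715739 = 0.846.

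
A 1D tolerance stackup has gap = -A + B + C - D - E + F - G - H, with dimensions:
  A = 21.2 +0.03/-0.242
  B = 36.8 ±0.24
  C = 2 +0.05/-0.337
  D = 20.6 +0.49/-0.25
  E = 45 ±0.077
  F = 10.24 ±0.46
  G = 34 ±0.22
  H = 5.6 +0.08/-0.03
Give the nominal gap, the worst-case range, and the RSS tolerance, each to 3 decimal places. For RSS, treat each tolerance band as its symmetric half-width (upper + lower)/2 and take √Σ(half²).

nominal=-77.360 wc=[-79.294,-75.791] rss=0.721

Stack each dimension's contribution:
  -A: nom -21.200 → Σnom=-21.200; wc +0.242/-0.030 → slack +0.242/-0.030; half-tol=0.136, Σhalf²=0.018496
  +B: nom +36.800 → Σnom=15.600; wc +0.240/-0.240 → slack +0.482/-0.270; half-tol=0.240, Σhalf²=0.076096
  +C: nom +2.000 → Σnom=17.600; wc +0.050/-0.337 → slack +0.532/-0.607; half-tol=0.194, Σhalf²=0.113538
  -D: nom -20.600 → Σnom=-3.000; wc +0.250/-0.490 → slack +0.782/-1.097; half-tol=0.370, Σhalf²=0.250438
  -E: nom -45.000 → Σnom=-48.000; wc +0.077/-0.077 → slack +0.859/-1.174; half-tol=0.077, Σhalf²=0.256367
  +F: nom +10.240 → Σnom=-37.760; wc +0.460/-0.460 → slack +1.319/-1.634; half-tol=0.460, Σhalf²=0.467967
  -G: nom -34.000 → Σnom=-71.760; wc +0.220/-0.220 → slack +1.539/-1.854; half-tol=0.220, Σhalf²=0.516367
  -H: nom -5.600 → Σnom=-77.360; wc +0.030/-0.080 → slack +1.569/-1.934; half-tol=0.055, Σhalf²=0.519392
Nominal = -77.360. Worst-case = [-77.360 - 1.934, -77.360 + 1.569] = [-79.294, -75.791]. RSS = √0.519392 = 0.721.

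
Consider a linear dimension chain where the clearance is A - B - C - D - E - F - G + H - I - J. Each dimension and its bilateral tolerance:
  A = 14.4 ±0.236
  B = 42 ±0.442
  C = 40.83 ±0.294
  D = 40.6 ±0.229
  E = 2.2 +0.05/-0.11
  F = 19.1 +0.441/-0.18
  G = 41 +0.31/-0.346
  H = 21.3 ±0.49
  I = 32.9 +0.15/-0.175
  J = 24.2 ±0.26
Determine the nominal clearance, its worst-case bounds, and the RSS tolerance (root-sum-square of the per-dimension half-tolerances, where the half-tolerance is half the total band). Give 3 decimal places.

nominal=-207.130 wc=[-210.032,-204.368] rss=0.967

Stack each dimension's contribution:
  +A: nom +14.400 → Σnom=14.400; wc +0.236/-0.236 → slack +0.236/-0.236; half-tol=0.236, Σhalf²=0.055696
  -B: nom -42.000 → Σnom=-27.600; wc +0.442/-0.442 → slack +0.678/-0.678; half-tol=0.442, Σhalf²=0.251060
  -C: nom -40.830 → Σnom=-68.430; wc +0.294/-0.294 → slack +0.972/-0.972; half-tol=0.294, Σhalf²=0.337496
  -D: nom -40.600 → Σnom=-109.030; wc +0.229/-0.229 → slack +1.201/-1.201; half-tol=0.229, Σhalf²=0.389937
  -E: nom -2.200 → Σnom=-111.230; wc +0.110/-0.050 → slack +1.311/-1.251; half-tol=0.080, Σhalf²=0.396337
  -F: nom -19.100 → Σnom=-130.330; wc +0.180/-0.441 → slack +1.491/-1.692; half-tol=0.310, Σhalf²=0.492747
  -G: nom -41.000 → Σnom=-171.330; wc +0.346/-0.310 → slack +1.837/-2.002; half-tol=0.328, Σhalf²=0.600331
  +H: nom +21.300 → Σnom=-150.030; wc +0.490/-0.490 → slack +2.327/-2.492; half-tol=0.490, Σhalf²=0.840431
  -I: nom -32.900 → Σnom=-182.930; wc +0.175/-0.150 → slack +2.502/-2.642; half-tol=0.162, Σhalf²=0.866838
  -J: nom -24.200 → Σnom=-207.130; wc +0.260/-0.260 → slack +2.762/-2.902; half-tol=0.260, Σhalf²=0.934438
Nominal = -207.130. Worst-case = [-207.130 - 2.902, -207.130 + 2.762] = [-210.032, -204.368]. RSS = √0.934438 = 0.967.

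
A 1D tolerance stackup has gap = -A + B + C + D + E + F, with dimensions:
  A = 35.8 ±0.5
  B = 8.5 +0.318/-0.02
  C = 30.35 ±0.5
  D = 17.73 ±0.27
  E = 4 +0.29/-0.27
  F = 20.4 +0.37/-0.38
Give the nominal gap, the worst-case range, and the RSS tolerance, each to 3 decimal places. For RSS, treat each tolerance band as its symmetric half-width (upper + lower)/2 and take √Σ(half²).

nominal=45.180 wc=[43.240,47.428] rss=0.906

Stack each dimension's contribution:
  -A: nom -35.800 → Σnom=-35.800; wc +0.500/-0.500 → slack +0.500/-0.500; half-tol=0.500, Σhalf²=0.250000
  +B: nom +8.500 → Σnom=-27.300; wc +0.318/-0.020 → slack +0.818/-0.520; half-tol=0.169, Σhalf²=0.278561
  +C: nom +30.350 → Σnom=3.050; wc +0.500/-0.500 → slack +1.318/-1.020; half-tol=0.500, Σhalf²=0.528561
  +D: nom +17.730 → Σnom=20.780; wc +0.270/-0.270 → slack +1.588/-1.290; half-tol=0.270, Σhalf²=0.601461
  +E: nom +4.000 → Σnom=24.780; wc +0.290/-0.270 → slack +1.878/-1.560; half-tol=0.280, Σhalf²=0.679861
  +F: nom +20.400 → Σnom=45.180; wc +0.370/-0.380 → slack +2.248/-1.940; half-tol=0.375, Σhalf²=0.820486
Nominal = 45.180. Worst-case = [45.180 - 1.940, 45.180 + 2.248] = [43.240, 47.428]. RSS = √0.820486 = 0.906.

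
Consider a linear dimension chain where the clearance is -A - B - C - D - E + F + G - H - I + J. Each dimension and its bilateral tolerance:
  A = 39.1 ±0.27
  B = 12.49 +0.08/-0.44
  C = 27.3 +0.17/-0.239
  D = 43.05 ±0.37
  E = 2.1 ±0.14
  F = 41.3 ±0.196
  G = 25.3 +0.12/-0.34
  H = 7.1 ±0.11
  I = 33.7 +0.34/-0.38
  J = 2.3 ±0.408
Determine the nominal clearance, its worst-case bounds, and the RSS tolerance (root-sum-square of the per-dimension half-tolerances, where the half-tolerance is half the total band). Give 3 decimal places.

Stack each dimension's contribution:
  -A: nom -39.100 → Σnom=-39.100; wc +0.270/-0.270 → slack +0.270/-0.270; half-tol=0.270, Σhalf²=0.072900
  -B: nom -12.490 → Σnom=-51.590; wc +0.440/-0.080 → slack +0.710/-0.350; half-tol=0.260, Σhalf²=0.140500
  -C: nom -27.300 → Σnom=-78.890; wc +0.239/-0.170 → slack +0.949/-0.520; half-tol=0.205, Σhalf²=0.182320
  -D: nom -43.050 → Σnom=-121.940; wc +0.370/-0.370 → slack +1.319/-0.890; half-tol=0.370, Σhalf²=0.319220
  -E: nom -2.100 → Σnom=-124.040; wc +0.140/-0.140 → slack +1.459/-1.030; half-tol=0.140, Σhalf²=0.338820
  +F: nom +41.300 → Σnom=-82.740; wc +0.196/-0.196 → slack +1.655/-1.226; half-tol=0.196, Σhalf²=0.377236
  +G: nom +25.300 → Σnom=-57.440; wc +0.120/-0.340 → slack +1.775/-1.566; half-tol=0.230, Σhalf²=0.430136
  -H: nom -7.100 → Σnom=-64.540; wc +0.110/-0.110 → slack +1.885/-1.676; half-tol=0.110, Σhalf²=0.442236
  -I: nom -33.700 → Σnom=-98.240; wc +0.380/-0.340 → slack +2.265/-2.016; half-tol=0.360, Σhalf²=0.571836
  +J: nom +2.300 → Σnom=-95.940; wc +0.408/-0.408 → slack +2.673/-2.424; half-tol=0.408, Σhalf²=0.738300
Nominal = -95.940. Worst-case = [-95.940 - 2.424, -95.940 + 2.673] = [-98.364, -93.267]. RSS = √0.738300 = 0.859.

nominal=-95.940 wc=[-98.364,-93.267] rss=0.859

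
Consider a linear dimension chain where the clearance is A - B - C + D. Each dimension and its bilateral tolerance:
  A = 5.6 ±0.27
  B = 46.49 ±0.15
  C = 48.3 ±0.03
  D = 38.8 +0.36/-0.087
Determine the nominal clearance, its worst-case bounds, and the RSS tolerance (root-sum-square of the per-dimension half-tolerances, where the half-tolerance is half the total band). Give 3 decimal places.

Stack each dimension's contribution:
  +A: nom +5.600 → Σnom=5.600; wc +0.270/-0.270 → slack +0.270/-0.270; half-tol=0.270, Σhalf²=0.072900
  -B: nom -46.490 → Σnom=-40.890; wc +0.150/-0.150 → slack +0.420/-0.420; half-tol=0.150, Σhalf²=0.095400
  -C: nom -48.300 → Σnom=-89.190; wc +0.030/-0.030 → slack +0.450/-0.450; half-tol=0.030, Σhalf²=0.096300
  +D: nom +38.800 → Σnom=-50.390; wc +0.360/-0.087 → slack +0.810/-0.537; half-tol=0.223, Σhalf²=0.146252
Nominal = -50.390. Worst-case = [-50.390 - 0.537, -50.390 + 0.810] = [-50.927, -49.580]. RSS = √0.146252 = 0.382.

nominal=-50.390 wc=[-50.927,-49.580] rss=0.382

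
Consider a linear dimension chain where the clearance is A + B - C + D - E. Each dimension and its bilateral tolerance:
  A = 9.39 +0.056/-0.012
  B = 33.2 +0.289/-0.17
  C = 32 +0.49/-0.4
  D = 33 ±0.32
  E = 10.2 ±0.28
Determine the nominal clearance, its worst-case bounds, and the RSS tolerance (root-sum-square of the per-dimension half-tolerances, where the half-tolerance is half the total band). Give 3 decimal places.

nominal=33.390 wc=[32.118,34.735] rss=0.658

Stack each dimension's contribution:
  +A: nom +9.390 → Σnom=9.390; wc +0.056/-0.012 → slack +0.056/-0.012; half-tol=0.034, Σhalf²=0.001156
  +B: nom +33.200 → Σnom=42.590; wc +0.289/-0.170 → slack +0.345/-0.182; half-tol=0.229, Σhalf²=0.053826
  -C: nom -32.000 → Σnom=10.590; wc +0.400/-0.490 → slack +0.745/-0.672; half-tol=0.445, Σhalf²=0.251851
  +D: nom +33.000 → Σnom=43.590; wc +0.320/-0.320 → slack +1.065/-0.992; half-tol=0.320, Σhalf²=0.354251
  -E: nom -10.200 → Σnom=33.390; wc +0.280/-0.280 → slack +1.345/-1.272; half-tol=0.280, Σhalf²=0.432651
Nominal = 33.390. Worst-case = [33.390 - 1.272, 33.390 + 1.345] = [32.118, 34.735]. RSS = √0.432651 = 0.658.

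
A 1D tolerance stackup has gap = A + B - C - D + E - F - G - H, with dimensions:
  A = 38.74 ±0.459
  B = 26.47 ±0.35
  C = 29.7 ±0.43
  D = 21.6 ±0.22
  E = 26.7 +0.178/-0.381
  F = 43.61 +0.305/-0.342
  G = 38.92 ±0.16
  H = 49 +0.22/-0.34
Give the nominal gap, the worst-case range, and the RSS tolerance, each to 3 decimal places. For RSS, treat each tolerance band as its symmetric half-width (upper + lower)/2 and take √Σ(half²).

Stack each dimension's contribution:
  +A: nom +38.740 → Σnom=38.740; wc +0.459/-0.459 → slack +0.459/-0.459; half-tol=0.459, Σhalf²=0.210681
  +B: nom +26.470 → Σnom=65.210; wc +0.350/-0.350 → slack +0.809/-0.809; half-tol=0.350, Σhalf²=0.333181
  -C: nom -29.700 → Σnom=35.510; wc +0.430/-0.430 → slack +1.239/-1.239; half-tol=0.430, Σhalf²=0.518081
  -D: nom -21.600 → Σnom=13.910; wc +0.220/-0.220 → slack +1.459/-1.459; half-tol=0.220, Σhalf²=0.566481
  +E: nom +26.700 → Σnom=40.610; wc +0.178/-0.381 → slack +1.637/-1.840; half-tol=0.279, Σhalf²=0.644601
  -F: nom -43.610 → Σnom=-3.000; wc +0.342/-0.305 → slack +1.979/-2.145; half-tol=0.324, Σhalf²=0.749254
  -G: nom -38.920 → Σnom=-41.920; wc +0.160/-0.160 → slack +2.139/-2.305; half-tol=0.160, Σhalf²=0.774853
  -H: nom -49.000 → Σnom=-90.920; wc +0.340/-0.220 → slack +2.479/-2.525; half-tol=0.280, Σhalf²=0.853253
Nominal = -90.920. Worst-case = [-90.920 - 2.525, -90.920 + 2.479] = [-93.445, -88.441]. RSS = √0.853253 = 0.924.

nominal=-90.920 wc=[-93.445,-88.441] rss=0.924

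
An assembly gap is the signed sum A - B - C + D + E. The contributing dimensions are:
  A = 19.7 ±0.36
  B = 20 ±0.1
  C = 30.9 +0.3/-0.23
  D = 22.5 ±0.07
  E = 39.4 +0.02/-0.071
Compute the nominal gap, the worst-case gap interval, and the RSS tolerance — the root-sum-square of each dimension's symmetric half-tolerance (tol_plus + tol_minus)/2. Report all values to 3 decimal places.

nominal=30.700 wc=[29.799,31.480] rss=0.466

Stack each dimension's contribution:
  +A: nom +19.700 → Σnom=19.700; wc +0.360/-0.360 → slack +0.360/-0.360; half-tol=0.360, Σhalf²=0.129600
  -B: nom -20.000 → Σnom=-0.300; wc +0.100/-0.100 → slack +0.460/-0.460; half-tol=0.100, Σhalf²=0.139600
  -C: nom -30.900 → Σnom=-31.200; wc +0.230/-0.300 → slack +0.690/-0.760; half-tol=0.265, Σhalf²=0.209825
  +D: nom +22.500 → Σnom=-8.700; wc +0.070/-0.070 → slack +0.760/-0.830; half-tol=0.070, Σhalf²=0.214725
  +E: nom +39.400 → Σnom=30.700; wc +0.020/-0.071 → slack +0.780/-0.901; half-tol=0.045, Σhalf²=0.216795
Nominal = 30.700. Worst-case = [30.700 - 0.901, 30.700 + 0.780] = [29.799, 31.480]. RSS = √0.216795 = 0.466.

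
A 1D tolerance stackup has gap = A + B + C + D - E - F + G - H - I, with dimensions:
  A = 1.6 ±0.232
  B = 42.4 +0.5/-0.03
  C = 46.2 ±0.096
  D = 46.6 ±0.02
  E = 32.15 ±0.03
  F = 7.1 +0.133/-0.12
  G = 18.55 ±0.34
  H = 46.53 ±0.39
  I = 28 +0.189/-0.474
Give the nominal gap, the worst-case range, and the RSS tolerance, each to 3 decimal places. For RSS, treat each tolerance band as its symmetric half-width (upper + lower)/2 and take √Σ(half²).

Stack each dimension's contribution:
  +A: nom +1.600 → Σnom=1.600; wc +0.232/-0.232 → slack +0.232/-0.232; half-tol=0.232, Σhalf²=0.053824
  +B: nom +42.400 → Σnom=44.000; wc +0.500/-0.030 → slack +0.732/-0.262; half-tol=0.265, Σhalf²=0.124049
  +C: nom +46.200 → Σnom=90.200; wc +0.096/-0.096 → slack +0.828/-0.358; half-tol=0.096, Σhalf²=0.133265
  +D: nom +46.600 → Σnom=136.800; wc +0.020/-0.020 → slack +0.848/-0.378; half-tol=0.020, Σhalf²=0.133665
  -E: nom -32.150 → Σnom=104.650; wc +0.030/-0.030 → slack +0.878/-0.408; half-tol=0.030, Σhalf²=0.134565
  -F: nom -7.100 → Σnom=97.550; wc +0.120/-0.133 → slack +0.998/-0.541; half-tol=0.127, Σhalf²=0.150567
  +G: nom +18.550 → Σnom=116.100; wc +0.340/-0.340 → slack +1.338/-0.881; half-tol=0.340, Σhalf²=0.266167
  -H: nom -46.530 → Σnom=69.570; wc +0.390/-0.390 → slack +1.728/-1.271; half-tol=0.390, Σhalf²=0.418267
  -I: nom -28.000 → Σnom=41.570; wc +0.474/-0.189 → slack +2.202/-1.460; half-tol=0.332, Σhalf²=0.528160
Nominal = 41.570. Worst-case = [41.570 - 1.460, 41.570 + 2.202] = [40.110, 43.772]. RSS = √0.528160 = 0.727.

nominal=41.570 wc=[40.110,43.772] rss=0.727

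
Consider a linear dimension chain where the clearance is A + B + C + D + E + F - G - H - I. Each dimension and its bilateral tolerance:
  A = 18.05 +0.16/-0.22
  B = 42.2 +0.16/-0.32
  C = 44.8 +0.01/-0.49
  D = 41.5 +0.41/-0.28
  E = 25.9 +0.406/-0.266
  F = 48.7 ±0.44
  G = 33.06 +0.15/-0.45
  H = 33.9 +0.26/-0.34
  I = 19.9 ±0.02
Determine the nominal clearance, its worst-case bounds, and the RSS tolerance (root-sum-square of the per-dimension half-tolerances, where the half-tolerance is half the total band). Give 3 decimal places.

Stack each dimension's contribution:
  +A: nom +18.050 → Σnom=18.050; wc +0.160/-0.220 → slack +0.160/-0.220; half-tol=0.190, Σhalf²=0.036100
  +B: nom +42.200 → Σnom=60.250; wc +0.160/-0.320 → slack +0.320/-0.540; half-tol=0.240, Σhalf²=0.093700
  +C: nom +44.800 → Σnom=105.050; wc +0.010/-0.490 → slack +0.330/-1.030; half-tol=0.250, Σhalf²=0.156200
  +D: nom +41.500 → Σnom=146.550; wc +0.410/-0.280 → slack +0.740/-1.310; half-tol=0.345, Σhalf²=0.275225
  +E: nom +25.900 → Σnom=172.450; wc +0.406/-0.266 → slack +1.146/-1.576; half-tol=0.336, Σhalf²=0.388121
  +F: nom +48.700 → Σnom=221.150; wc +0.440/-0.440 → slack +1.586/-2.016; half-tol=0.440, Σhalf²=0.581721
  -G: nom -33.060 → Σnom=188.090; wc +0.450/-0.150 → slack +2.036/-2.166; half-tol=0.300, Σhalf²=0.671721
  -H: nom -33.900 → Σnom=154.190; wc +0.340/-0.260 → slack +2.376/-2.426; half-tol=0.300, Σhalf²=0.761721
  -I: nom -19.900 → Σnom=134.290; wc +0.020/-0.020 → slack +2.396/-2.446; half-tol=0.020, Σhalf²=0.762121
Nominal = 134.290. Worst-case = [134.290 - 2.446, 134.290 + 2.396] = [131.844, 136.686]. RSS = √0.762121 = 0.873.

nominal=134.290 wc=[131.844,136.686] rss=0.873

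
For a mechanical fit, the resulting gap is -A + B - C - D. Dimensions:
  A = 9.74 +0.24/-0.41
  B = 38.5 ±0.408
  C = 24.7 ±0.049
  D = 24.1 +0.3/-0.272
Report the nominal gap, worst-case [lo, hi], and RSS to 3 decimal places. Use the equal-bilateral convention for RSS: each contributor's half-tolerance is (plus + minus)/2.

Stack each dimension's contribution:
  -A: nom -9.740 → Σnom=-9.740; wc +0.410/-0.240 → slack +0.410/-0.240; half-tol=0.325, Σhalf²=0.105625
  +B: nom +38.500 → Σnom=28.760; wc +0.408/-0.408 → slack +0.818/-0.648; half-tol=0.408, Σhalf²=0.272089
  -C: nom -24.700 → Σnom=4.060; wc +0.049/-0.049 → slack +0.867/-0.697; half-tol=0.049, Σhalf²=0.274490
  -D: nom -24.100 → Σnom=-20.040; wc +0.272/-0.300 → slack +1.139/-0.997; half-tol=0.286, Σhalf²=0.356286
Nominal = -20.040. Worst-case = [-20.040 - 0.997, -20.040 + 1.139] = [-21.037, -18.901]. RSS = √0.356286 = 0.597.

nominal=-20.040 wc=[-21.037,-18.901] rss=0.597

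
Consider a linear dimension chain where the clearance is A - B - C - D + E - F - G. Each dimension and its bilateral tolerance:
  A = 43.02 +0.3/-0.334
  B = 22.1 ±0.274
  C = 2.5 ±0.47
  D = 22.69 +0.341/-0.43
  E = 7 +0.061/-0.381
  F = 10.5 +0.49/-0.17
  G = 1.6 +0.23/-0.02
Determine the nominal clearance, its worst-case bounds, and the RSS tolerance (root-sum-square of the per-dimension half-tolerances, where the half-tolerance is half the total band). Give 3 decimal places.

Stack each dimension's contribution:
  +A: nom +43.020 → Σnom=43.020; wc +0.300/-0.334 → slack +0.300/-0.334; half-tol=0.317, Σhalf²=0.100489
  -B: nom -22.100 → Σnom=20.920; wc +0.274/-0.274 → slack +0.574/-0.608; half-tol=0.274, Σhalf²=0.175565
  -C: nom -2.500 → Σnom=18.420; wc +0.470/-0.470 → slack +1.044/-1.078; half-tol=0.470, Σhalf²=0.396465
  -D: nom -22.690 → Σnom=-4.270; wc +0.430/-0.341 → slack +1.474/-1.419; half-tol=0.386, Σhalf²=0.545075
  +E: nom +7.000 → Σnom=2.730; wc +0.061/-0.381 → slack +1.535/-1.800; half-tol=0.221, Σhalf²=0.593916
  -F: nom -10.500 → Σnom=-7.770; wc +0.170/-0.490 → slack +1.705/-2.290; half-tol=0.330, Σhalf²=0.702816
  -G: nom -1.600 → Σnom=-9.370; wc +0.020/-0.230 → slack +1.725/-2.520; half-tol=0.125, Σhalf²=0.718441
Nominal = -9.370. Worst-case = [-9.370 - 2.520, -9.370 + 1.725] = [-11.890, -7.645]. RSS = √0.718441 = 0.848.

nominal=-9.370 wc=[-11.890,-7.645] rss=0.848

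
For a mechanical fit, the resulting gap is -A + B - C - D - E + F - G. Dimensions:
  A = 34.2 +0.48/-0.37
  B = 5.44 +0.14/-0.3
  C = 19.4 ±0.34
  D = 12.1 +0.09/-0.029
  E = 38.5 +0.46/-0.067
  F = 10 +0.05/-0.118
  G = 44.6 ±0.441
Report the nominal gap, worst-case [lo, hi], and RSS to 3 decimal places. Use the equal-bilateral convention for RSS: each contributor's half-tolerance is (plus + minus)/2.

nominal=-133.360 wc=[-135.589,-131.923] rss=0.787

Stack each dimension's contribution:
  -A: nom -34.200 → Σnom=-34.200; wc +0.370/-0.480 → slack +0.370/-0.480; half-tol=0.425, Σhalf²=0.180625
  +B: nom +5.440 → Σnom=-28.760; wc +0.140/-0.300 → slack +0.510/-0.780; half-tol=0.220, Σhalf²=0.229025
  -C: nom -19.400 → Σnom=-48.160; wc +0.340/-0.340 → slack +0.850/-1.120; half-tol=0.340, Σhalf²=0.344625
  -D: nom -12.100 → Σnom=-60.260; wc +0.029/-0.090 → slack +0.879/-1.210; half-tol=0.059, Σhalf²=0.348165
  -E: nom -38.500 → Σnom=-98.760; wc +0.067/-0.460 → slack +0.946/-1.670; half-tol=0.264, Σhalf²=0.417598
  +F: nom +10.000 → Σnom=-88.760; wc +0.050/-0.118 → slack +0.996/-1.788; half-tol=0.084, Σhalf²=0.424654
  -G: nom -44.600 → Σnom=-133.360; wc +0.441/-0.441 → slack +1.437/-2.229; half-tol=0.441, Σhalf²=0.619135
Nominal = -133.360. Worst-case = [-133.360 - 2.229, -133.360 + 1.437] = [-135.589, -131.923]. RSS = √0.619135 = 0.787.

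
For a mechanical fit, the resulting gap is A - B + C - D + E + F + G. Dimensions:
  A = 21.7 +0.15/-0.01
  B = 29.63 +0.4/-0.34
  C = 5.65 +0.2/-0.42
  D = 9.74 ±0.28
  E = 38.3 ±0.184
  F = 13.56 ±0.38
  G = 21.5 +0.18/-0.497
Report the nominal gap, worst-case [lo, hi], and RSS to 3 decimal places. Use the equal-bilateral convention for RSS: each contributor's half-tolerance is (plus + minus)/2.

nominal=61.340 wc=[59.169,63.054] rss=0.781

Stack each dimension's contribution:
  +A: nom +21.700 → Σnom=21.700; wc +0.150/-0.010 → slack +0.150/-0.010; half-tol=0.080, Σhalf²=0.006400
  -B: nom -29.630 → Σnom=-7.930; wc +0.340/-0.400 → slack +0.490/-0.410; half-tol=0.370, Σhalf²=0.143300
  +C: nom +5.650 → Σnom=-2.280; wc +0.200/-0.420 → slack +0.690/-0.830; half-tol=0.310, Σhalf²=0.239400
  -D: nom -9.740 → Σnom=-12.020; wc +0.280/-0.280 → slack +0.970/-1.110; half-tol=0.280, Σhalf²=0.317800
  +E: nom +38.300 → Σnom=26.280; wc +0.184/-0.184 → slack +1.154/-1.294; half-tol=0.184, Σhalf²=0.351656
  +F: nom +13.560 → Σnom=39.840; wc +0.380/-0.380 → slack +1.534/-1.674; half-tol=0.380, Σhalf²=0.496056
  +G: nom +21.500 → Σnom=61.340; wc +0.180/-0.497 → slack +1.714/-2.171; half-tol=0.339, Σhalf²=0.610638
Nominal = 61.340. Worst-case = [61.340 - 2.171, 61.340 + 1.714] = [59.169, 63.054]. RSS = √0.610638 = 0.781.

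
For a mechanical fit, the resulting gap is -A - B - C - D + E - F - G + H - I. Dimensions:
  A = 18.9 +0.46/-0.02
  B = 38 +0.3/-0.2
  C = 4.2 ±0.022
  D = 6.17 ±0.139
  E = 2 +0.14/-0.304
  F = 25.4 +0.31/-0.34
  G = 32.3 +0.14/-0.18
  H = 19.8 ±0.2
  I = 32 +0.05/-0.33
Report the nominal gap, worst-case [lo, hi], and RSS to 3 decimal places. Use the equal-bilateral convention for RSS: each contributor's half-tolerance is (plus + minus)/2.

nominal=-135.170 wc=[-137.095,-133.599] rss=0.630

Stack each dimension's contribution:
  -A: nom -18.900 → Σnom=-18.900; wc +0.020/-0.460 → slack +0.020/-0.460; half-tol=0.240, Σhalf²=0.057600
  -B: nom -38.000 → Σnom=-56.900; wc +0.200/-0.300 → slack +0.220/-0.760; half-tol=0.250, Σhalf²=0.120100
  -C: nom -4.200 → Σnom=-61.100; wc +0.022/-0.022 → slack +0.242/-0.782; half-tol=0.022, Σhalf²=0.120584
  -D: nom -6.170 → Σnom=-67.270; wc +0.139/-0.139 → slack +0.381/-0.921; half-tol=0.139, Σhalf²=0.139905
  +E: nom +2.000 → Σnom=-65.270; wc +0.140/-0.304 → slack +0.521/-1.225; half-tol=0.222, Σhalf²=0.189189
  -F: nom -25.400 → Σnom=-90.670; wc +0.340/-0.310 → slack +0.861/-1.535; half-tol=0.325, Σhalf²=0.294814
  -G: nom -32.300 → Σnom=-122.970; wc +0.180/-0.140 → slack +1.041/-1.675; half-tol=0.160, Σhalf²=0.320414
  +H: nom +19.800 → Σnom=-103.170; wc +0.200/-0.200 → slack +1.241/-1.875; half-tol=0.200, Σhalf²=0.360414
  -I: nom -32.000 → Σnom=-135.170; wc +0.330/-0.050 → slack +1.571/-1.925; half-tol=0.190, Σhalf²=0.396514
Nominal = -135.170. Worst-case = [-135.170 - 1.925, -135.170 + 1.571] = [-137.095, -133.599]. RSS = √0.396514 = 0.630.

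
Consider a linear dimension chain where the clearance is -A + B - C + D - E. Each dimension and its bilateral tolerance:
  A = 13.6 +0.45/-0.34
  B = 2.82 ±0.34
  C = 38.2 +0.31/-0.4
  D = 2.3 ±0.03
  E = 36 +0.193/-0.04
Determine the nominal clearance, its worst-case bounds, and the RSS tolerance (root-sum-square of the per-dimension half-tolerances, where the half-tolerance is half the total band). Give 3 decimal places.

Stack each dimension's contribution:
  -A: nom -13.600 → Σnom=-13.600; wc +0.340/-0.450 → slack +0.340/-0.450; half-tol=0.395, Σhalf²=0.156025
  +B: nom +2.820 → Σnom=-10.780; wc +0.340/-0.340 → slack +0.680/-0.790; half-tol=0.340, Σhalf²=0.271625
  -C: nom -38.200 → Σnom=-48.980; wc +0.400/-0.310 → slack +1.080/-1.100; half-tol=0.355, Σhalf²=0.397650
  +D: nom +2.300 → Σnom=-46.680; wc +0.030/-0.030 → slack +1.110/-1.130; half-tol=0.030, Σhalf²=0.398550
  -E: nom -36.000 → Σnom=-82.680; wc +0.040/-0.193 → slack +1.150/-1.323; half-tol=0.117, Σhalf²=0.412122
Nominal = -82.680. Worst-case = [-82.680 - 1.323, -82.680 + 1.150] = [-84.003, -81.530]. RSS = √0.412122 = 0.642.

nominal=-82.680 wc=[-84.003,-81.530] rss=0.642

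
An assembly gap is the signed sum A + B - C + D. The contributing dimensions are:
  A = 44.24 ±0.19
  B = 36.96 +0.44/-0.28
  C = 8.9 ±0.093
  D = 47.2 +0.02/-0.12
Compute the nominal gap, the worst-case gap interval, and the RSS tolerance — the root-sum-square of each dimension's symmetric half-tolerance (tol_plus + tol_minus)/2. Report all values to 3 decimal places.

Stack each dimension's contribution:
  +A: nom +44.240 → Σnom=44.240; wc +0.190/-0.190 → slack +0.190/-0.190; half-tol=0.190, Σhalf²=0.036100
  +B: nom +36.960 → Σnom=81.200; wc +0.440/-0.280 → slack +0.630/-0.470; half-tol=0.360, Σhalf²=0.165700
  -C: nom -8.900 → Σnom=72.300; wc +0.093/-0.093 → slack +0.723/-0.563; half-tol=0.093, Σhalf²=0.174349
  +D: nom +47.200 → Σnom=119.500; wc +0.020/-0.120 → slack +0.743/-0.683; half-tol=0.070, Σhalf²=0.179249
Nominal = 119.500. Worst-case = [119.500 - 0.683, 119.500 + 0.743] = [118.817, 120.243]. RSS = √0.179249 = 0.423.

nominal=119.500 wc=[118.817,120.243] rss=0.423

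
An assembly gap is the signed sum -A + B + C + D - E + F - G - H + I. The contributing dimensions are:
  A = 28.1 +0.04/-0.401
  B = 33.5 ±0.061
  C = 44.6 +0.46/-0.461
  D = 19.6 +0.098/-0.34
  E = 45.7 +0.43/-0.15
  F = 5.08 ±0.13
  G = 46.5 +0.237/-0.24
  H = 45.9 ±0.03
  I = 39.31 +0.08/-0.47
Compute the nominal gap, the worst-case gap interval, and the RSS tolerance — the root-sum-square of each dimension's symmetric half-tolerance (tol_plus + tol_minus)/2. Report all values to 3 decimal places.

nominal=-24.110 wc=[-26.309,-22.460] rss=0.739

Stack each dimension's contribution:
  -A: nom -28.100 → Σnom=-28.100; wc +0.401/-0.040 → slack +0.401/-0.040; half-tol=0.221, Σhalf²=0.048620
  +B: nom +33.500 → Σnom=5.400; wc +0.061/-0.061 → slack +0.462/-0.101; half-tol=0.061, Σhalf²=0.052341
  +C: nom +44.600 → Σnom=50.000; wc +0.460/-0.461 → slack +0.922/-0.562; half-tol=0.461, Σhalf²=0.264402
  +D: nom +19.600 → Σnom=69.600; wc +0.098/-0.340 → slack +1.020/-0.902; half-tol=0.219, Σhalf²=0.312363
  -E: nom -45.700 → Σnom=23.900; wc +0.150/-0.430 → slack +1.170/-1.332; half-tol=0.290, Σhalf²=0.396463
  +F: nom +5.080 → Σnom=28.980; wc +0.130/-0.130 → slack +1.300/-1.462; half-tol=0.130, Σhalf²=0.413363
  -G: nom -46.500 → Σnom=-17.520; wc +0.240/-0.237 → slack +1.540/-1.699; half-tol=0.238, Σhalf²=0.470245
  -H: nom -45.900 → Σnom=-63.420; wc +0.030/-0.030 → slack +1.570/-1.729; half-tol=0.030, Σhalf²=0.471145
  +I: nom +39.310 → Σnom=-24.110; wc +0.080/-0.470 → slack +1.650/-2.199; half-tol=0.275, Σhalf²=0.546770
Nominal = -24.110. Worst-case = [-24.110 - 2.199, -24.110 + 1.650] = [-26.309, -22.460]. RSS = √0.546770 = 0.739.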